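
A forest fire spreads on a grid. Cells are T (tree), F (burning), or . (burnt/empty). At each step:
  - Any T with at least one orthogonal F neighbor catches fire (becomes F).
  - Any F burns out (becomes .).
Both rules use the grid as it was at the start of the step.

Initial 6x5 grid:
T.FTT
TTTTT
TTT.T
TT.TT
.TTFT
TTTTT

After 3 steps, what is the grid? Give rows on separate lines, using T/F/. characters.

Step 1: 6 trees catch fire, 2 burn out
  T..FT
  TTFTT
  TTT.T
  TT.FT
  .TF.F
  TTTFT
Step 2: 8 trees catch fire, 6 burn out
  T...F
  TF.FT
  TTF.T
  TT..F
  .F...
  TTF.F
Step 3: 6 trees catch fire, 8 burn out
  T....
  F...F
  TF..F
  TF...
  .....
  TF...

T....
F...F
TF..F
TF...
.....
TF...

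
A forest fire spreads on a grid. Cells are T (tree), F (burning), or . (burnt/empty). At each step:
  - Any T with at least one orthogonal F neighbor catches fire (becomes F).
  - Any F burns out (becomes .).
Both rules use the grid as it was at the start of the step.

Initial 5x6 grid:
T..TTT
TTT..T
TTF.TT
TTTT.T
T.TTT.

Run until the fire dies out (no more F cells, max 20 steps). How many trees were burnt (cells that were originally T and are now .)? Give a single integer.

Step 1: +3 fires, +1 burnt (F count now 3)
Step 2: +5 fires, +3 burnt (F count now 5)
Step 3: +3 fires, +5 burnt (F count now 3)
Step 4: +3 fires, +3 burnt (F count now 3)
Step 5: +0 fires, +3 burnt (F count now 0)
Fire out after step 5
Initially T: 21, now '.': 23
Total burnt (originally-T cells now '.'): 14

Answer: 14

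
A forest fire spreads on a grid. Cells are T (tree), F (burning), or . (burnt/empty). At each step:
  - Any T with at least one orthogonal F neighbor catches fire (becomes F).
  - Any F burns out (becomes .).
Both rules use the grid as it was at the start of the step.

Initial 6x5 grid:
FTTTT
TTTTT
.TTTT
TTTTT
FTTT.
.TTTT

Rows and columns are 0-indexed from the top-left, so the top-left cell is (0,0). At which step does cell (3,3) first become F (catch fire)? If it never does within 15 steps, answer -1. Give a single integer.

Step 1: cell (3,3)='T' (+4 fires, +2 burnt)
Step 2: cell (3,3)='T' (+5 fires, +4 burnt)
Step 3: cell (3,3)='T' (+6 fires, +5 burnt)
Step 4: cell (3,3)='F' (+5 fires, +6 burnt)
  -> target ignites at step 4
Step 5: cell (3,3)='.' (+4 fires, +5 burnt)
Step 6: cell (3,3)='.' (+1 fires, +4 burnt)
Step 7: cell (3,3)='.' (+0 fires, +1 burnt)
  fire out at step 7

4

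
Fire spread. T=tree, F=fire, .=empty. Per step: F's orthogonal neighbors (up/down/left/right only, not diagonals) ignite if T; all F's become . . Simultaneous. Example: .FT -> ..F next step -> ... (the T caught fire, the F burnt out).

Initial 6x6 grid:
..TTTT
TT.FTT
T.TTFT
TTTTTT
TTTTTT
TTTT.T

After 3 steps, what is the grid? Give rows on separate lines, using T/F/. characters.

Step 1: 5 trees catch fire, 2 burn out
  ..TFTT
  TT..FT
  T.TF.F
  TTTTFT
  TTTTTT
  TTTT.T
Step 2: 7 trees catch fire, 5 burn out
  ..F.FT
  TT...F
  T.F...
  TTTF.F
  TTTTFT
  TTTT.T
Step 3: 4 trees catch fire, 7 burn out
  .....F
  TT....
  T.....
  TTF...
  TTTF.F
  TTTT.T

.....F
TT....
T.....
TTF...
TTTF.F
TTTT.T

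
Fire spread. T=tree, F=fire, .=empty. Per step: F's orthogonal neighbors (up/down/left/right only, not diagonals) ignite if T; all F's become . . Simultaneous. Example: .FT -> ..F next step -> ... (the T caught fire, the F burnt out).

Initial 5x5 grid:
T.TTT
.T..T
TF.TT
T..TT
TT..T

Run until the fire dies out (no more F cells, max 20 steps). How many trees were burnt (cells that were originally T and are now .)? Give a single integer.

Step 1: +2 fires, +1 burnt (F count now 2)
Step 2: +1 fires, +2 burnt (F count now 1)
Step 3: +1 fires, +1 burnt (F count now 1)
Step 4: +1 fires, +1 burnt (F count now 1)
Step 5: +0 fires, +1 burnt (F count now 0)
Fire out after step 5
Initially T: 15, now '.': 15
Total burnt (originally-T cells now '.'): 5

Answer: 5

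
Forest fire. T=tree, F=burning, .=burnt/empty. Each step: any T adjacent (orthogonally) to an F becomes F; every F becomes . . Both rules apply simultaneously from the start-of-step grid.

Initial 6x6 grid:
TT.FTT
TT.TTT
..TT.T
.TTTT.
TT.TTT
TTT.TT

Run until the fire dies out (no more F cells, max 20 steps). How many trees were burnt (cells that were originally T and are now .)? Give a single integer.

Step 1: +2 fires, +1 burnt (F count now 2)
Step 2: +3 fires, +2 burnt (F count now 3)
Step 3: +3 fires, +3 burnt (F count now 3)
Step 4: +4 fires, +3 burnt (F count now 4)
Step 5: +2 fires, +4 burnt (F count now 2)
Step 6: +3 fires, +2 burnt (F count now 3)
Step 7: +3 fires, +3 burnt (F count now 3)
Step 8: +2 fires, +3 burnt (F count now 2)
Step 9: +0 fires, +2 burnt (F count now 0)
Fire out after step 9
Initially T: 26, now '.': 32
Total burnt (originally-T cells now '.'): 22

Answer: 22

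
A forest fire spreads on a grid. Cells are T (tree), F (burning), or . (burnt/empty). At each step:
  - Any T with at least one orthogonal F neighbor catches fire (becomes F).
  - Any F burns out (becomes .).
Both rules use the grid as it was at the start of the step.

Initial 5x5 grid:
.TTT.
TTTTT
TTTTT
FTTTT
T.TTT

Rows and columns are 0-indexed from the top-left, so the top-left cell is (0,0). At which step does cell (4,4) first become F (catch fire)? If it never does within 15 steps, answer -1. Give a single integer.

Step 1: cell (4,4)='T' (+3 fires, +1 burnt)
Step 2: cell (4,4)='T' (+3 fires, +3 burnt)
Step 3: cell (4,4)='T' (+4 fires, +3 burnt)
Step 4: cell (4,4)='T' (+5 fires, +4 burnt)
Step 5: cell (4,4)='F' (+4 fires, +5 burnt)
  -> target ignites at step 5
Step 6: cell (4,4)='.' (+2 fires, +4 burnt)
Step 7: cell (4,4)='.' (+0 fires, +2 burnt)
  fire out at step 7

5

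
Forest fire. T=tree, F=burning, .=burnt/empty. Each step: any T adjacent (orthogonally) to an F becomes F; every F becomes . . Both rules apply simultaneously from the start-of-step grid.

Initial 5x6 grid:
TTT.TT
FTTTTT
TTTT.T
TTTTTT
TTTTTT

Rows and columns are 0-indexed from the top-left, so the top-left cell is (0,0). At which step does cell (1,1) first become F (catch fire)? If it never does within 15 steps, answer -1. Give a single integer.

Step 1: cell (1,1)='F' (+3 fires, +1 burnt)
  -> target ignites at step 1
Step 2: cell (1,1)='.' (+4 fires, +3 burnt)
Step 3: cell (1,1)='.' (+5 fires, +4 burnt)
Step 4: cell (1,1)='.' (+4 fires, +5 burnt)
Step 5: cell (1,1)='.' (+4 fires, +4 burnt)
Step 6: cell (1,1)='.' (+4 fires, +4 burnt)
Step 7: cell (1,1)='.' (+2 fires, +4 burnt)
Step 8: cell (1,1)='.' (+1 fires, +2 burnt)
Step 9: cell (1,1)='.' (+0 fires, +1 burnt)
  fire out at step 9

1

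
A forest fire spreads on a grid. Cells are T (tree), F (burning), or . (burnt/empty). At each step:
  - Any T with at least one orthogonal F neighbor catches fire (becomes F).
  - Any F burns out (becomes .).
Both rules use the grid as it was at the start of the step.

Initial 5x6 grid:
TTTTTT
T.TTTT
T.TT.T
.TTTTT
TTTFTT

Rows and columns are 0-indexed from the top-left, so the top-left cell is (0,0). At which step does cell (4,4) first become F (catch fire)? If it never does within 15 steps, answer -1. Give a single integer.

Step 1: cell (4,4)='F' (+3 fires, +1 burnt)
  -> target ignites at step 1
Step 2: cell (4,4)='.' (+5 fires, +3 burnt)
Step 3: cell (4,4)='.' (+5 fires, +5 burnt)
Step 4: cell (4,4)='.' (+4 fires, +5 burnt)
Step 5: cell (4,4)='.' (+3 fires, +4 burnt)
Step 6: cell (4,4)='.' (+2 fires, +3 burnt)
Step 7: cell (4,4)='.' (+1 fires, +2 burnt)
Step 8: cell (4,4)='.' (+1 fires, +1 burnt)
Step 9: cell (4,4)='.' (+1 fires, +1 burnt)
Step 10: cell (4,4)='.' (+0 fires, +1 burnt)
  fire out at step 10

1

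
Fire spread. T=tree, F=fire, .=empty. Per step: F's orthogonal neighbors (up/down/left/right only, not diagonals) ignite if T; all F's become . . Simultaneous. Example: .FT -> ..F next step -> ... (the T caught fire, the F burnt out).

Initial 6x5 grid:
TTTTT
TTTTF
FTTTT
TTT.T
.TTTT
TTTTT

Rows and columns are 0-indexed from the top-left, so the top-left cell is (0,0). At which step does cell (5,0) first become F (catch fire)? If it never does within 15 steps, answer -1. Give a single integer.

Step 1: cell (5,0)='T' (+6 fires, +2 burnt)
Step 2: cell (5,0)='T' (+8 fires, +6 burnt)
Step 3: cell (5,0)='T' (+5 fires, +8 burnt)
Step 4: cell (5,0)='T' (+4 fires, +5 burnt)
Step 5: cell (5,0)='F' (+3 fires, +4 burnt)
  -> target ignites at step 5
Step 6: cell (5,0)='.' (+0 fires, +3 burnt)
  fire out at step 6

5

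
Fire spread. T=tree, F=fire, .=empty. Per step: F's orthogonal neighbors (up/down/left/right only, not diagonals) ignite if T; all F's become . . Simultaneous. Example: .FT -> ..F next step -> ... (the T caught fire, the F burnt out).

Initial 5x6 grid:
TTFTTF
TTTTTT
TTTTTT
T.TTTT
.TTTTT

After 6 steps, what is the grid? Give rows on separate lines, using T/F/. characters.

Step 1: 5 trees catch fire, 2 burn out
  TF.FF.
  TTFTTF
  TTTTTT
  T.TTTT
  .TTTTT
Step 2: 6 trees catch fire, 5 burn out
  F.....
  TF.FF.
  TTFTTF
  T.TTTT
  .TTTTT
Step 3: 6 trees catch fire, 6 burn out
  ......
  F.....
  TF.FF.
  T.FTTF
  .TTTTT
Step 4: 5 trees catch fire, 6 burn out
  ......
  ......
  F.....
  T..FF.
  .TFTTF
Step 5: 4 trees catch fire, 5 burn out
  ......
  ......
  ......
  F.....
  .F.FF.
Step 6: 0 trees catch fire, 4 burn out
  ......
  ......
  ......
  ......
  ......

......
......
......
......
......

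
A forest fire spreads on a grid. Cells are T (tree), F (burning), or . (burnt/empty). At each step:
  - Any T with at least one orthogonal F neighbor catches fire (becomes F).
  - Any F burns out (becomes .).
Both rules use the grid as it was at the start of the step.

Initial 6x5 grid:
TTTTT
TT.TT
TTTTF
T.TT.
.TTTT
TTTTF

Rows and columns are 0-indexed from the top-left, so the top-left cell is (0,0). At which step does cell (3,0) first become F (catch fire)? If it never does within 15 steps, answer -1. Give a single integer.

Step 1: cell (3,0)='T' (+4 fires, +2 burnt)
Step 2: cell (3,0)='T' (+6 fires, +4 burnt)
Step 3: cell (3,0)='T' (+5 fires, +6 burnt)
Step 4: cell (3,0)='T' (+5 fires, +5 burnt)
Step 5: cell (3,0)='F' (+3 fires, +5 burnt)
  -> target ignites at step 5
Step 6: cell (3,0)='.' (+1 fires, +3 burnt)
Step 7: cell (3,0)='.' (+0 fires, +1 burnt)
  fire out at step 7

5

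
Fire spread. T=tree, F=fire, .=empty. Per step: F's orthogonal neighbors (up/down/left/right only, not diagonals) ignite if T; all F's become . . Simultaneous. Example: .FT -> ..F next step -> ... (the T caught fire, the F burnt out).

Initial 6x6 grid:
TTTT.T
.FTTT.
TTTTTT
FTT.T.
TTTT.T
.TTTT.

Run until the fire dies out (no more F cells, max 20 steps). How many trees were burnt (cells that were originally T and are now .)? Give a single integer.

Step 1: +6 fires, +2 burnt (F count now 6)
Step 2: +6 fires, +6 burnt (F count now 6)
Step 3: +5 fires, +6 burnt (F count now 5)
Step 4: +3 fires, +5 burnt (F count now 3)
Step 5: +3 fires, +3 burnt (F count now 3)
Step 6: +1 fires, +3 burnt (F count now 1)
Step 7: +0 fires, +1 burnt (F count now 0)
Fire out after step 7
Initially T: 26, now '.': 34
Total burnt (originally-T cells now '.'): 24

Answer: 24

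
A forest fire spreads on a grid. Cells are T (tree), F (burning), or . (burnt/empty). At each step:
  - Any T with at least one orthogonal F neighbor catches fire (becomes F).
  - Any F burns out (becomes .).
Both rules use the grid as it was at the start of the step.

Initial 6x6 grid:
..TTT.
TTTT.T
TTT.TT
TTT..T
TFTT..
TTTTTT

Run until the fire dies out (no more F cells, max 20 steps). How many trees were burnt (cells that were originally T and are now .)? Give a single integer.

Step 1: +4 fires, +1 burnt (F count now 4)
Step 2: +6 fires, +4 burnt (F count now 6)
Step 3: +4 fires, +6 burnt (F count now 4)
Step 4: +3 fires, +4 burnt (F count now 3)
Step 5: +3 fires, +3 burnt (F count now 3)
Step 6: +1 fires, +3 burnt (F count now 1)
Step 7: +1 fires, +1 burnt (F count now 1)
Step 8: +0 fires, +1 burnt (F count now 0)
Fire out after step 8
Initially T: 26, now '.': 32
Total burnt (originally-T cells now '.'): 22

Answer: 22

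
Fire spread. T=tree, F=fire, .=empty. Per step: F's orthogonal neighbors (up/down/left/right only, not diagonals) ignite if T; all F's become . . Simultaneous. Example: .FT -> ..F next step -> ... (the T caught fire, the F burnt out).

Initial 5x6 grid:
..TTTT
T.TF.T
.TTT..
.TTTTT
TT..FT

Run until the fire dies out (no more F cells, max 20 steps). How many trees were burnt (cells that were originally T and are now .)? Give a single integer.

Step 1: +5 fires, +2 burnt (F count now 5)
Step 2: +5 fires, +5 burnt (F count now 5)
Step 3: +3 fires, +5 burnt (F count now 3)
Step 4: +2 fires, +3 burnt (F count now 2)
Step 5: +1 fires, +2 burnt (F count now 1)
Step 6: +1 fires, +1 burnt (F count now 1)
Step 7: +0 fires, +1 burnt (F count now 0)
Fire out after step 7
Initially T: 18, now '.': 29
Total burnt (originally-T cells now '.'): 17

Answer: 17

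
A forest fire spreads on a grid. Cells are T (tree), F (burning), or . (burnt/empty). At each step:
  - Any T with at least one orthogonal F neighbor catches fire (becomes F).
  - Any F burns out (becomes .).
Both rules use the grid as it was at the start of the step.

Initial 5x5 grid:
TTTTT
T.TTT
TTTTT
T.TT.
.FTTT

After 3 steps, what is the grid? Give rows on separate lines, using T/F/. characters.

Step 1: 1 trees catch fire, 1 burn out
  TTTTT
  T.TTT
  TTTTT
  T.TT.
  ..FTT
Step 2: 2 trees catch fire, 1 burn out
  TTTTT
  T.TTT
  TTTTT
  T.FT.
  ...FT
Step 3: 3 trees catch fire, 2 burn out
  TTTTT
  T.TTT
  TTFTT
  T..F.
  ....F

TTTTT
T.TTT
TTFTT
T..F.
....F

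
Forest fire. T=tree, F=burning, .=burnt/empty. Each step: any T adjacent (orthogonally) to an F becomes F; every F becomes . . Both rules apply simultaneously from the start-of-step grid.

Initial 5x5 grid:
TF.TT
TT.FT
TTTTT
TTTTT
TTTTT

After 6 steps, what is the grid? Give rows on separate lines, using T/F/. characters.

Step 1: 5 trees catch fire, 2 burn out
  F..FT
  TF..F
  TTTFT
  TTTTT
  TTTTT
Step 2: 6 trees catch fire, 5 burn out
  ....F
  F....
  TFF.F
  TTTFT
  TTTTT
Step 3: 5 trees catch fire, 6 burn out
  .....
  .....
  F....
  TFF.F
  TTTFT
Step 4: 4 trees catch fire, 5 burn out
  .....
  .....
  .....
  F....
  TFF.F
Step 5: 1 trees catch fire, 4 burn out
  .....
  .....
  .....
  .....
  F....
Step 6: 0 trees catch fire, 1 burn out
  .....
  .....
  .....
  .....
  .....

.....
.....
.....
.....
.....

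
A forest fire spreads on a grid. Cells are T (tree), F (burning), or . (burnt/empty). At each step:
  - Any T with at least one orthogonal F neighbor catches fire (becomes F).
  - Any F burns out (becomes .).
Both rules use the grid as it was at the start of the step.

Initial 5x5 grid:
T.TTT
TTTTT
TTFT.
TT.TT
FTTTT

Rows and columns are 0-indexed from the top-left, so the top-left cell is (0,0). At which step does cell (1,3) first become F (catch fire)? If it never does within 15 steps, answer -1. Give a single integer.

Step 1: cell (1,3)='T' (+5 fires, +2 burnt)
Step 2: cell (1,3)='F' (+7 fires, +5 burnt)
  -> target ignites at step 2
Step 3: cell (1,3)='.' (+5 fires, +7 burnt)
Step 4: cell (1,3)='.' (+3 fires, +5 burnt)
Step 5: cell (1,3)='.' (+0 fires, +3 burnt)
  fire out at step 5

2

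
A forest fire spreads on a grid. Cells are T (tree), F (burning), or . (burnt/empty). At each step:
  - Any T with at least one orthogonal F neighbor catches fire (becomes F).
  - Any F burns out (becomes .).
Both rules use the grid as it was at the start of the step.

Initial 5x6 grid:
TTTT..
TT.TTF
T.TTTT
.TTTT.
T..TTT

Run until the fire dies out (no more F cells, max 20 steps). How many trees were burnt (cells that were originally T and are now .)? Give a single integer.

Step 1: +2 fires, +1 burnt (F count now 2)
Step 2: +2 fires, +2 burnt (F count now 2)
Step 3: +3 fires, +2 burnt (F count now 3)
Step 4: +4 fires, +3 burnt (F count now 4)
Step 5: +4 fires, +4 burnt (F count now 4)
Step 6: +3 fires, +4 burnt (F count now 3)
Step 7: +1 fires, +3 burnt (F count now 1)
Step 8: +1 fires, +1 burnt (F count now 1)
Step 9: +0 fires, +1 burnt (F count now 0)
Fire out after step 9
Initially T: 21, now '.': 29
Total burnt (originally-T cells now '.'): 20

Answer: 20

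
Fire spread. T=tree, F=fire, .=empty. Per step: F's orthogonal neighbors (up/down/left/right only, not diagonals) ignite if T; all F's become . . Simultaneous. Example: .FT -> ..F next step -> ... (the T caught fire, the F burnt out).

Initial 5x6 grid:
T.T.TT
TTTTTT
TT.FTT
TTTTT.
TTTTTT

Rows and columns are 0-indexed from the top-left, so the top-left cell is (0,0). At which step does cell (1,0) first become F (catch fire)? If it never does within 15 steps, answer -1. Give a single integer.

Step 1: cell (1,0)='T' (+3 fires, +1 burnt)
Step 2: cell (1,0)='T' (+6 fires, +3 burnt)
Step 3: cell (1,0)='T' (+7 fires, +6 burnt)
Step 4: cell (1,0)='F' (+6 fires, +7 burnt)
  -> target ignites at step 4
Step 5: cell (1,0)='.' (+3 fires, +6 burnt)
Step 6: cell (1,0)='.' (+0 fires, +3 burnt)
  fire out at step 6

4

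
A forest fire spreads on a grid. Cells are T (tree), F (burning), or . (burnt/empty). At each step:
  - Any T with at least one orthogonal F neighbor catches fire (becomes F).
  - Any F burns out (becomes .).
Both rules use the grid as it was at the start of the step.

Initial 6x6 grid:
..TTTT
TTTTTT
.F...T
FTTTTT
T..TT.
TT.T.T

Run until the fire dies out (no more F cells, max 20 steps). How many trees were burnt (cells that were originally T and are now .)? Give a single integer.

Step 1: +3 fires, +2 burnt (F count now 3)
Step 2: +4 fires, +3 burnt (F count now 4)
Step 3: +4 fires, +4 burnt (F count now 4)
Step 4: +4 fires, +4 burnt (F count now 4)
Step 5: +5 fires, +4 burnt (F count now 5)
Step 6: +2 fires, +5 burnt (F count now 2)
Step 7: +0 fires, +2 burnt (F count now 0)
Fire out after step 7
Initially T: 23, now '.': 35
Total burnt (originally-T cells now '.'): 22

Answer: 22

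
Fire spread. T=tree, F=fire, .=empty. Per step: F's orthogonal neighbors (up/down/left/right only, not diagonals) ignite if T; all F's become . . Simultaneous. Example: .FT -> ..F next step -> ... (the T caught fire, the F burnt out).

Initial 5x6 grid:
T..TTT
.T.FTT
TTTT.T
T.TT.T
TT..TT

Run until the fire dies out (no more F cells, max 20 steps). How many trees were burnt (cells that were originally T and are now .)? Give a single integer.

Answer: 19

Derivation:
Step 1: +3 fires, +1 burnt (F count now 3)
Step 2: +4 fires, +3 burnt (F count now 4)
Step 3: +4 fires, +4 burnt (F count now 4)
Step 4: +3 fires, +4 burnt (F count now 3)
Step 5: +2 fires, +3 burnt (F count now 2)
Step 6: +2 fires, +2 burnt (F count now 2)
Step 7: +1 fires, +2 burnt (F count now 1)
Step 8: +0 fires, +1 burnt (F count now 0)
Fire out after step 8
Initially T: 20, now '.': 29
Total burnt (originally-T cells now '.'): 19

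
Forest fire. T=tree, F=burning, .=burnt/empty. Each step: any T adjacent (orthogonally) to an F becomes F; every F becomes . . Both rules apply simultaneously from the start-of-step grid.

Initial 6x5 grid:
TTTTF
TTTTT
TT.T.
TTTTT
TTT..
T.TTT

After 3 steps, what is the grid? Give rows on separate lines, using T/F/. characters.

Step 1: 2 trees catch fire, 1 burn out
  TTTF.
  TTTTF
  TT.T.
  TTTTT
  TTT..
  T.TTT
Step 2: 2 trees catch fire, 2 burn out
  TTF..
  TTTF.
  TT.T.
  TTTTT
  TTT..
  T.TTT
Step 3: 3 trees catch fire, 2 burn out
  TF...
  TTF..
  TT.F.
  TTTTT
  TTT..
  T.TTT

TF...
TTF..
TT.F.
TTTTT
TTT..
T.TTT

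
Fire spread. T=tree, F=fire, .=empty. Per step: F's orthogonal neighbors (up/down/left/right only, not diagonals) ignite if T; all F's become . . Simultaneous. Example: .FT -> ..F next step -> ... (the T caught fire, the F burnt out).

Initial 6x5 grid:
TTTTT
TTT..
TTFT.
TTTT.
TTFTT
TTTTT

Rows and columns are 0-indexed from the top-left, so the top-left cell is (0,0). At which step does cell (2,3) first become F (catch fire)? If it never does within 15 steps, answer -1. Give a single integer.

Step 1: cell (2,3)='F' (+7 fires, +2 burnt)
  -> target ignites at step 1
Step 2: cell (2,3)='.' (+9 fires, +7 burnt)
Step 3: cell (2,3)='.' (+6 fires, +9 burnt)
Step 4: cell (2,3)='.' (+2 fires, +6 burnt)
Step 5: cell (2,3)='.' (+0 fires, +2 burnt)
  fire out at step 5

1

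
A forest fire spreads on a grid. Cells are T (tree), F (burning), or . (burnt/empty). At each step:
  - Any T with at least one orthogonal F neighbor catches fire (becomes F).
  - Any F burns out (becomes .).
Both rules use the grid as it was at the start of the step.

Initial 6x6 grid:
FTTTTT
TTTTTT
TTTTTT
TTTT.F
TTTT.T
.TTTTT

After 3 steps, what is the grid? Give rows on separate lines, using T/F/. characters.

Step 1: 4 trees catch fire, 2 burn out
  .FTTTT
  FTTTTT
  TTTTTF
  TTTT..
  TTTT.F
  .TTTTT
Step 2: 6 trees catch fire, 4 burn out
  ..FTTT
  .FTTTF
  FTTTF.
  TTTT..
  TTTT..
  .TTTTF
Step 3: 8 trees catch fire, 6 burn out
  ...FTF
  ..FTF.
  .FTF..
  FTTT..
  TTTT..
  .TTTF.

...FTF
..FTF.
.FTF..
FTTT..
TTTT..
.TTTF.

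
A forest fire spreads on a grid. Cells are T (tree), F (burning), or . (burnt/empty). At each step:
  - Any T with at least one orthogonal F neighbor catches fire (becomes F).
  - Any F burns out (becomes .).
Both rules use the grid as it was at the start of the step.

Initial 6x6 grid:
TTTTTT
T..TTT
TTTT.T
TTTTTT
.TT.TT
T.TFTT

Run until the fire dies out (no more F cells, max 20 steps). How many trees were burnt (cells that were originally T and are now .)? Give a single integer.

Step 1: +2 fires, +1 burnt (F count now 2)
Step 2: +3 fires, +2 burnt (F count now 3)
Step 3: +4 fires, +3 burnt (F count now 4)
Step 4: +4 fires, +4 burnt (F count now 4)
Step 5: +4 fires, +4 burnt (F count now 4)
Step 6: +3 fires, +4 burnt (F count now 3)
Step 7: +4 fires, +3 burnt (F count now 4)
Step 8: +3 fires, +4 burnt (F count now 3)
Step 9: +1 fires, +3 burnt (F count now 1)
Step 10: +0 fires, +1 burnt (F count now 0)
Fire out after step 10
Initially T: 29, now '.': 35
Total burnt (originally-T cells now '.'): 28

Answer: 28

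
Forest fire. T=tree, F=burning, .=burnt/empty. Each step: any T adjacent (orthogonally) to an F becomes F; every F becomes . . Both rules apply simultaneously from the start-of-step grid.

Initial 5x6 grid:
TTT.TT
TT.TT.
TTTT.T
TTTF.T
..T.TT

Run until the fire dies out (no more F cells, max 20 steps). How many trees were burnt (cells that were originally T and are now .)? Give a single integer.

Answer: 17

Derivation:
Step 1: +2 fires, +1 burnt (F count now 2)
Step 2: +4 fires, +2 burnt (F count now 4)
Step 3: +3 fires, +4 burnt (F count now 3)
Step 4: +3 fires, +3 burnt (F count now 3)
Step 5: +3 fires, +3 burnt (F count now 3)
Step 6: +2 fires, +3 burnt (F count now 2)
Step 7: +0 fires, +2 burnt (F count now 0)
Fire out after step 7
Initially T: 21, now '.': 26
Total burnt (originally-T cells now '.'): 17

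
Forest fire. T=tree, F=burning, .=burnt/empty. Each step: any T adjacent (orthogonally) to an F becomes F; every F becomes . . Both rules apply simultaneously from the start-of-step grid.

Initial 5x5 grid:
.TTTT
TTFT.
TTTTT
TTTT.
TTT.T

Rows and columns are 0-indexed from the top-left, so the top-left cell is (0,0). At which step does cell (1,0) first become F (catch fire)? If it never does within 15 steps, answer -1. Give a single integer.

Step 1: cell (1,0)='T' (+4 fires, +1 burnt)
Step 2: cell (1,0)='F' (+6 fires, +4 burnt)
  -> target ignites at step 2
Step 3: cell (1,0)='.' (+6 fires, +6 burnt)
Step 4: cell (1,0)='.' (+2 fires, +6 burnt)
Step 5: cell (1,0)='.' (+1 fires, +2 burnt)
Step 6: cell (1,0)='.' (+0 fires, +1 burnt)
  fire out at step 6

2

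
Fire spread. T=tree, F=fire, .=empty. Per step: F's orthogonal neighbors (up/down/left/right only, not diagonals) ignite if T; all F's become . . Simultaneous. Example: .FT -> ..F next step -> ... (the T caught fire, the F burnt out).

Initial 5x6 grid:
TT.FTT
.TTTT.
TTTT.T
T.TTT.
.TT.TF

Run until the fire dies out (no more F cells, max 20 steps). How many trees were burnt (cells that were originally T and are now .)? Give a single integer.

Step 1: +3 fires, +2 burnt (F count now 3)
Step 2: +5 fires, +3 burnt (F count now 5)
Step 3: +3 fires, +5 burnt (F count now 3)
Step 4: +3 fires, +3 burnt (F count now 3)
Step 5: +3 fires, +3 burnt (F count now 3)
Step 6: +2 fires, +3 burnt (F count now 2)
Step 7: +0 fires, +2 burnt (F count now 0)
Fire out after step 7
Initially T: 20, now '.': 29
Total burnt (originally-T cells now '.'): 19

Answer: 19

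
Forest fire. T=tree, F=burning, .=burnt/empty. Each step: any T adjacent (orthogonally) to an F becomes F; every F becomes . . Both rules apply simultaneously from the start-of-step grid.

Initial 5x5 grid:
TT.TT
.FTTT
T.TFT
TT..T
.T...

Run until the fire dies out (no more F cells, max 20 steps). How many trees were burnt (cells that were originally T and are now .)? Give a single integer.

Step 1: +5 fires, +2 burnt (F count now 5)
Step 2: +4 fires, +5 burnt (F count now 4)
Step 3: +1 fires, +4 burnt (F count now 1)
Step 4: +0 fires, +1 burnt (F count now 0)
Fire out after step 4
Initially T: 14, now '.': 21
Total burnt (originally-T cells now '.'): 10

Answer: 10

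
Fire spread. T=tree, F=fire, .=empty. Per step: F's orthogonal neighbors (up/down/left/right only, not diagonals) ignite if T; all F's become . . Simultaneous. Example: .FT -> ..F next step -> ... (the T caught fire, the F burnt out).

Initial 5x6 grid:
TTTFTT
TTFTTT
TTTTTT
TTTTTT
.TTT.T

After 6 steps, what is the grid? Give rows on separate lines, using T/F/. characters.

Step 1: 5 trees catch fire, 2 burn out
  TTF.FT
  TF.FTT
  TTFTTT
  TTTTTT
  .TTT.T
Step 2: 7 trees catch fire, 5 burn out
  TF...F
  F...FT
  TF.FTT
  TTFTTT
  .TTT.T
Step 3: 7 trees catch fire, 7 burn out
  F.....
  .....F
  F...FT
  TF.FTT
  .TFT.T
Step 4: 5 trees catch fire, 7 burn out
  ......
  ......
  .....F
  F...FT
  .F.F.T
Step 5: 1 trees catch fire, 5 burn out
  ......
  ......
  ......
  .....F
  .....T
Step 6: 1 trees catch fire, 1 burn out
  ......
  ......
  ......
  ......
  .....F

......
......
......
......
.....F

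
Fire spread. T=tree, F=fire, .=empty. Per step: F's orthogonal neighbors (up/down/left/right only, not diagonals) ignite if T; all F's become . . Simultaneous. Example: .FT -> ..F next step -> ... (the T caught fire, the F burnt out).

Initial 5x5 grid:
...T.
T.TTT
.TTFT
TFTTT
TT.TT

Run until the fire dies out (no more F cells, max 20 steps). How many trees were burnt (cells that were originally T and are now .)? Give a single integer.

Answer: 15

Derivation:
Step 1: +8 fires, +2 burnt (F count now 8)
Step 2: +6 fires, +8 burnt (F count now 6)
Step 3: +1 fires, +6 burnt (F count now 1)
Step 4: +0 fires, +1 burnt (F count now 0)
Fire out after step 4
Initially T: 16, now '.': 24
Total burnt (originally-T cells now '.'): 15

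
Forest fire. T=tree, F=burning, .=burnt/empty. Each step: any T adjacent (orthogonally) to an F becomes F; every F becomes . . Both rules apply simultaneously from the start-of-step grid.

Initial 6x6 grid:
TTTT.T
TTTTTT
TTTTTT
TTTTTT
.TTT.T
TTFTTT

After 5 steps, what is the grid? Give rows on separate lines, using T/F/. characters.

Step 1: 3 trees catch fire, 1 burn out
  TTTT.T
  TTTTTT
  TTTTTT
  TTTTTT
  .TFT.T
  TF.FTT
Step 2: 5 trees catch fire, 3 burn out
  TTTT.T
  TTTTTT
  TTTTTT
  TTFTTT
  .F.F.T
  F...FT
Step 3: 4 trees catch fire, 5 burn out
  TTTT.T
  TTTTTT
  TTFTTT
  TF.FTT
  .....T
  .....F
Step 4: 6 trees catch fire, 4 burn out
  TTTT.T
  TTFTTT
  TF.FTT
  F...FT
  .....F
  ......
Step 5: 6 trees catch fire, 6 burn out
  TTFT.T
  TF.FTT
  F...FT
  .....F
  ......
  ......

TTFT.T
TF.FTT
F...FT
.....F
......
......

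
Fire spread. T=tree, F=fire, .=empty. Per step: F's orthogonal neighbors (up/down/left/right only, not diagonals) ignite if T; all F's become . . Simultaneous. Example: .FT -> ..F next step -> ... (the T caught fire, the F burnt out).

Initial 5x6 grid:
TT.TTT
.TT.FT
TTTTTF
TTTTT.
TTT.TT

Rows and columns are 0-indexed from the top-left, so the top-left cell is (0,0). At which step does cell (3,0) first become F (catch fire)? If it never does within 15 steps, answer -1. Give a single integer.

Step 1: cell (3,0)='T' (+3 fires, +2 burnt)
Step 2: cell (3,0)='T' (+4 fires, +3 burnt)
Step 3: cell (3,0)='T' (+3 fires, +4 burnt)
Step 4: cell (3,0)='T' (+4 fires, +3 burnt)
Step 5: cell (3,0)='T' (+4 fires, +4 burnt)
Step 6: cell (3,0)='F' (+3 fires, +4 burnt)
  -> target ignites at step 6
Step 7: cell (3,0)='.' (+2 fires, +3 burnt)
Step 8: cell (3,0)='.' (+0 fires, +2 burnt)
  fire out at step 8

6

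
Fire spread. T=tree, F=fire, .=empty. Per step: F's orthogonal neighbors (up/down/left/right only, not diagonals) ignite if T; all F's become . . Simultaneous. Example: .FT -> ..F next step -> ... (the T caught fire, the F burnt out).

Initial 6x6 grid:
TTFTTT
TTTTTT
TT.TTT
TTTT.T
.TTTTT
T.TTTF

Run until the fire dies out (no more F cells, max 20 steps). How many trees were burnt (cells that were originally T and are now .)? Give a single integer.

Answer: 29

Derivation:
Step 1: +5 fires, +2 burnt (F count now 5)
Step 2: +7 fires, +5 burnt (F count now 7)
Step 3: +8 fires, +7 burnt (F count now 8)
Step 4: +6 fires, +8 burnt (F count now 6)
Step 5: +3 fires, +6 burnt (F count now 3)
Step 6: +0 fires, +3 burnt (F count now 0)
Fire out after step 6
Initially T: 30, now '.': 35
Total burnt (originally-T cells now '.'): 29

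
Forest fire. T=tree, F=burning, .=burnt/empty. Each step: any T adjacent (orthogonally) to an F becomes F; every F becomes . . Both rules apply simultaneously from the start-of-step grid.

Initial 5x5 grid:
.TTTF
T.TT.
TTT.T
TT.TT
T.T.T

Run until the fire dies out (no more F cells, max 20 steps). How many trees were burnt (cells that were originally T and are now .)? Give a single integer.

Answer: 12

Derivation:
Step 1: +1 fires, +1 burnt (F count now 1)
Step 2: +2 fires, +1 burnt (F count now 2)
Step 3: +2 fires, +2 burnt (F count now 2)
Step 4: +1 fires, +2 burnt (F count now 1)
Step 5: +1 fires, +1 burnt (F count now 1)
Step 6: +2 fires, +1 burnt (F count now 2)
Step 7: +2 fires, +2 burnt (F count now 2)
Step 8: +1 fires, +2 burnt (F count now 1)
Step 9: +0 fires, +1 burnt (F count now 0)
Fire out after step 9
Initially T: 17, now '.': 20
Total burnt (originally-T cells now '.'): 12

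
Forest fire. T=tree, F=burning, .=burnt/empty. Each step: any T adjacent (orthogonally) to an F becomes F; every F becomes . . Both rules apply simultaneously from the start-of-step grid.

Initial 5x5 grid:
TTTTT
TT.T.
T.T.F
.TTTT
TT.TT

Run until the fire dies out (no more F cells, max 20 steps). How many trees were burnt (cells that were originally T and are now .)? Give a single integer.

Answer: 9

Derivation:
Step 1: +1 fires, +1 burnt (F count now 1)
Step 2: +2 fires, +1 burnt (F count now 2)
Step 3: +2 fires, +2 burnt (F count now 2)
Step 4: +2 fires, +2 burnt (F count now 2)
Step 5: +1 fires, +2 burnt (F count now 1)
Step 6: +1 fires, +1 burnt (F count now 1)
Step 7: +0 fires, +1 burnt (F count now 0)
Fire out after step 7
Initially T: 18, now '.': 16
Total burnt (originally-T cells now '.'): 9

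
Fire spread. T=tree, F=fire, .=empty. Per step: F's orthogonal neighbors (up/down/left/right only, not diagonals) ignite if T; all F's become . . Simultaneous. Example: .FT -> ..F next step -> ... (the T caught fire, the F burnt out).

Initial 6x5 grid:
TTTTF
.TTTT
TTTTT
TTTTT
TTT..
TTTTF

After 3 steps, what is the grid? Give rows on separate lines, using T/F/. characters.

Step 1: 3 trees catch fire, 2 burn out
  TTTF.
  .TTTF
  TTTTT
  TTTTT
  TTT..
  TTTF.
Step 2: 4 trees catch fire, 3 burn out
  TTF..
  .TTF.
  TTTTF
  TTTTT
  TTT..
  TTF..
Step 3: 6 trees catch fire, 4 burn out
  TF...
  .TF..
  TTTF.
  TTTTF
  TTF..
  TF...

TF...
.TF..
TTTF.
TTTTF
TTF..
TF...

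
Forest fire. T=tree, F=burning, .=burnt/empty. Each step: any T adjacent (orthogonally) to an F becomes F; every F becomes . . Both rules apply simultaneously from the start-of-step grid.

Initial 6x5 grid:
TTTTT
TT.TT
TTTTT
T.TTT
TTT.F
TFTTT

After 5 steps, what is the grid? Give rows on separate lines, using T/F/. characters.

Step 1: 5 trees catch fire, 2 burn out
  TTTTT
  TT.TT
  TTTTT
  T.TTF
  TFT..
  F.FTF
Step 2: 5 trees catch fire, 5 burn out
  TTTTT
  TT.TT
  TTTTF
  T.TF.
  F.F..
  ...F.
Step 3: 4 trees catch fire, 5 burn out
  TTTTT
  TT.TF
  TTTF.
  F.F..
  .....
  .....
Step 4: 4 trees catch fire, 4 burn out
  TTTTF
  TT.F.
  FTF..
  .....
  .....
  .....
Step 5: 3 trees catch fire, 4 burn out
  TTTF.
  FT...
  .F...
  .....
  .....
  .....

TTTF.
FT...
.F...
.....
.....
.....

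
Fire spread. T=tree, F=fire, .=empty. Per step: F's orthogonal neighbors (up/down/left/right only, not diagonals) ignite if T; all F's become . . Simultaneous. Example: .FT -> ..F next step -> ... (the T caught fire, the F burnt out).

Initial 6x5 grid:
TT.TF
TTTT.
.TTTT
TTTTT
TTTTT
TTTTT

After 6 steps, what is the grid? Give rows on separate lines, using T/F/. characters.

Step 1: 1 trees catch fire, 1 burn out
  TT.F.
  TTTT.
  .TTTT
  TTTTT
  TTTTT
  TTTTT
Step 2: 1 trees catch fire, 1 burn out
  TT...
  TTTF.
  .TTTT
  TTTTT
  TTTTT
  TTTTT
Step 3: 2 trees catch fire, 1 burn out
  TT...
  TTF..
  .TTFT
  TTTTT
  TTTTT
  TTTTT
Step 4: 4 trees catch fire, 2 burn out
  TT...
  TF...
  .TF.F
  TTTFT
  TTTTT
  TTTTT
Step 5: 6 trees catch fire, 4 burn out
  TF...
  F....
  .F...
  TTF.F
  TTTFT
  TTTTT
Step 6: 5 trees catch fire, 6 burn out
  F....
  .....
  .....
  TF...
  TTF.F
  TTTFT

F....
.....
.....
TF...
TTF.F
TTTFT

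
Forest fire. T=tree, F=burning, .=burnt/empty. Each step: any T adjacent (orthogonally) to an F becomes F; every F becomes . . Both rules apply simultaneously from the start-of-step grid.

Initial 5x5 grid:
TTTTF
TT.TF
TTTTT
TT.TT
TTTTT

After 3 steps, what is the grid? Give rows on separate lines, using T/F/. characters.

Step 1: 3 trees catch fire, 2 burn out
  TTTF.
  TT.F.
  TTTTF
  TT.TT
  TTTTT
Step 2: 3 trees catch fire, 3 burn out
  TTF..
  TT...
  TTTF.
  TT.TF
  TTTTT
Step 3: 4 trees catch fire, 3 burn out
  TF...
  TT...
  TTF..
  TT.F.
  TTTTF

TF...
TT...
TTF..
TT.F.
TTTTF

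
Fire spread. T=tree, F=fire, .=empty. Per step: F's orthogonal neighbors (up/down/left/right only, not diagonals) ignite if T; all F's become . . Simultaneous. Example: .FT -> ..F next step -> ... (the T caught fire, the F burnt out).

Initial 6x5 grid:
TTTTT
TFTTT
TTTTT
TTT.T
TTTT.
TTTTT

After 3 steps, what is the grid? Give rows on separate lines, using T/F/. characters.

Step 1: 4 trees catch fire, 1 burn out
  TFTTT
  F.FTT
  TFTTT
  TTT.T
  TTTT.
  TTTTT
Step 2: 6 trees catch fire, 4 burn out
  F.FTT
  ...FT
  F.FTT
  TFT.T
  TTTT.
  TTTTT
Step 3: 6 trees catch fire, 6 burn out
  ...FT
  ....F
  ...FT
  F.F.T
  TFTT.
  TTTTT

...FT
....F
...FT
F.F.T
TFTT.
TTTTT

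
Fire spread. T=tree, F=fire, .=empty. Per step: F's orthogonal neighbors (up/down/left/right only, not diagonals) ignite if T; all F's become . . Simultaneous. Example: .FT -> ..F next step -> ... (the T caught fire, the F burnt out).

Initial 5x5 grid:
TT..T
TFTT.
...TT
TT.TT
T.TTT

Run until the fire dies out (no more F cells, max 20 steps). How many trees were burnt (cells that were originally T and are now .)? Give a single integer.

Step 1: +3 fires, +1 burnt (F count now 3)
Step 2: +2 fires, +3 burnt (F count now 2)
Step 3: +1 fires, +2 burnt (F count now 1)
Step 4: +2 fires, +1 burnt (F count now 2)
Step 5: +2 fires, +2 burnt (F count now 2)
Step 6: +2 fires, +2 burnt (F count now 2)
Step 7: +0 fires, +2 burnt (F count now 0)
Fire out after step 7
Initially T: 16, now '.': 21
Total burnt (originally-T cells now '.'): 12

Answer: 12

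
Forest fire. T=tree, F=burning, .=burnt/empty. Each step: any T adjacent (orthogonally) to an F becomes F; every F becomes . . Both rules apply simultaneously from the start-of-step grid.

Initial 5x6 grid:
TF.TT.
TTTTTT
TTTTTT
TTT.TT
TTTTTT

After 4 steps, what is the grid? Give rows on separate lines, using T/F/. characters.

Step 1: 2 trees catch fire, 1 burn out
  F..TT.
  TFTTTT
  TTTTTT
  TTT.TT
  TTTTTT
Step 2: 3 trees catch fire, 2 burn out
  ...TT.
  F.FTTT
  TFTTTT
  TTT.TT
  TTTTTT
Step 3: 4 trees catch fire, 3 burn out
  ...TT.
  ...FTT
  F.FTTT
  TFT.TT
  TTTTTT
Step 4: 6 trees catch fire, 4 burn out
  ...FT.
  ....FT
  ...FTT
  F.F.TT
  TFTTTT

...FT.
....FT
...FTT
F.F.TT
TFTTTT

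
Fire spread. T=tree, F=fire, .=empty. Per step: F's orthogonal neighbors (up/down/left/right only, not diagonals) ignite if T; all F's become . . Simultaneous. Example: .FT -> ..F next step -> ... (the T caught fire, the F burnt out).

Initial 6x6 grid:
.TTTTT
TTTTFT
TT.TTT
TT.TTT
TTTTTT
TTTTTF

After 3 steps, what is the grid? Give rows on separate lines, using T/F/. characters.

Step 1: 6 trees catch fire, 2 burn out
  .TTTFT
  TTTF.F
  TT.TFT
  TT.TTT
  TTTTTF
  TTTTF.
Step 2: 9 trees catch fire, 6 burn out
  .TTF.F
  TTF...
  TT.F.F
  TT.TFF
  TTTTF.
  TTTF..
Step 3: 5 trees catch fire, 9 burn out
  .TF...
  TF....
  TT....
  TT.F..
  TTTF..
  TTF...

.TF...
TF....
TT....
TT.F..
TTTF..
TTF...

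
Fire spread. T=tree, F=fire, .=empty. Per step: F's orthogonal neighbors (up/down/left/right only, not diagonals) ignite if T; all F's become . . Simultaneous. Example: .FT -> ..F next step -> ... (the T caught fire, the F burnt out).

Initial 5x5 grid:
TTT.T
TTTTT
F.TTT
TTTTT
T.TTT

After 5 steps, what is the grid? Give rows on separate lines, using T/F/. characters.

Step 1: 2 trees catch fire, 1 burn out
  TTT.T
  FTTTT
  ..TTT
  FTTTT
  T.TTT
Step 2: 4 trees catch fire, 2 burn out
  FTT.T
  .FTTT
  ..TTT
  .FTTT
  F.TTT
Step 3: 3 trees catch fire, 4 burn out
  .FT.T
  ..FTT
  ..TTT
  ..FTT
  ..TTT
Step 4: 5 trees catch fire, 3 burn out
  ..F.T
  ...FT
  ..FTT
  ...FT
  ..FTT
Step 5: 4 trees catch fire, 5 burn out
  ....T
  ....F
  ...FT
  ....F
  ...FT

....T
....F
...FT
....F
...FT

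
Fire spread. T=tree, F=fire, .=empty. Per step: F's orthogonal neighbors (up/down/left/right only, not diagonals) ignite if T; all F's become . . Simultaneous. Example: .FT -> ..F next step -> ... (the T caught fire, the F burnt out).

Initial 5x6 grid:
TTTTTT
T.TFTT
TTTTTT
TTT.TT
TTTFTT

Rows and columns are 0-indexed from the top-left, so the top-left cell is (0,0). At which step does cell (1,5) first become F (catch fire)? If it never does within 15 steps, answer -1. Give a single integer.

Step 1: cell (1,5)='T' (+6 fires, +2 burnt)
Step 2: cell (1,5)='F' (+9 fires, +6 burnt)
  -> target ignites at step 2
Step 3: cell (1,5)='.' (+7 fires, +9 burnt)
Step 4: cell (1,5)='.' (+3 fires, +7 burnt)
Step 5: cell (1,5)='.' (+1 fires, +3 burnt)
Step 6: cell (1,5)='.' (+0 fires, +1 burnt)
  fire out at step 6

2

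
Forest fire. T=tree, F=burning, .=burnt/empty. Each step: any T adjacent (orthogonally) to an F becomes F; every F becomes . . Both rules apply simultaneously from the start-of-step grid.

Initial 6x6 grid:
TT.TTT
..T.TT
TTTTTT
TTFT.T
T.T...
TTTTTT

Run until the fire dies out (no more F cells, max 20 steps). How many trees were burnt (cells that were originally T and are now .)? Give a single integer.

Step 1: +4 fires, +1 burnt (F count now 4)
Step 2: +5 fires, +4 burnt (F count now 5)
Step 3: +5 fires, +5 burnt (F count now 5)
Step 4: +4 fires, +5 burnt (F count now 4)
Step 5: +4 fires, +4 burnt (F count now 4)
Step 6: +2 fires, +4 burnt (F count now 2)
Step 7: +0 fires, +2 burnt (F count now 0)
Fire out after step 7
Initially T: 26, now '.': 34
Total burnt (originally-T cells now '.'): 24

Answer: 24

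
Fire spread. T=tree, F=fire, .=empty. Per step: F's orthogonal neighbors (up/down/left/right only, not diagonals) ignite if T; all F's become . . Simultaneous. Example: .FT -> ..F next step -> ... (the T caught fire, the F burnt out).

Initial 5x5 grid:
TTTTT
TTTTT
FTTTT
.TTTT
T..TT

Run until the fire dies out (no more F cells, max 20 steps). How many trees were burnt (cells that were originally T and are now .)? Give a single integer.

Answer: 20

Derivation:
Step 1: +2 fires, +1 burnt (F count now 2)
Step 2: +4 fires, +2 burnt (F count now 4)
Step 3: +4 fires, +4 burnt (F count now 4)
Step 4: +4 fires, +4 burnt (F count now 4)
Step 5: +4 fires, +4 burnt (F count now 4)
Step 6: +2 fires, +4 burnt (F count now 2)
Step 7: +0 fires, +2 burnt (F count now 0)
Fire out after step 7
Initially T: 21, now '.': 24
Total burnt (originally-T cells now '.'): 20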